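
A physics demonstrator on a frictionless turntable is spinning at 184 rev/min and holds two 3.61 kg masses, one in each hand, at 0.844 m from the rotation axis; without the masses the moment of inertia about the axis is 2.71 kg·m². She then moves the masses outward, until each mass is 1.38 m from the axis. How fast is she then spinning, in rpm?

No external torque acts about the spin axis, so angular momentum is conserved.
I₁ = 2.71 + 2(3.61)(0.844)² = 7.853 kg·m²; I₂ = 2.71 + 2(3.61)(1.38)² = 16.46 kg·m².
ω₂ = I₁ω₁ / I₂ = (7.853)(184 rpm) / (16.46) = 87.79 rpm.

ω₂ ≈ 87.8 rpm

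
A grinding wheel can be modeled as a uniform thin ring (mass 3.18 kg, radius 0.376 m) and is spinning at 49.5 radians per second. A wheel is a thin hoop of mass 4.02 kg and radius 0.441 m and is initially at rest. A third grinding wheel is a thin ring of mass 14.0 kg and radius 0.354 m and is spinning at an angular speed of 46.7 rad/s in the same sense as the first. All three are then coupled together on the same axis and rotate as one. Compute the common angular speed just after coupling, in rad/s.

No external torque acts about the common axis, so total angular momentum is conserved.
Moments of inertia: I_A = (3.18)(0.376)² = 0.4496 kg·m²; I_B = (4.02)(0.441)² = 0.7818 kg·m²; I_C = (14.0)(0.354)² = 1.754 kg·m².
Taking A's sense as positive: L = (0.4496)(49.5) + (1.754)(46.7) = 104.2 kg·m²·rad/s.
Combined I = 0.4496 + 0.7818 + 1.754 = 2.986 kg·m².
ω_f = L / I = 104.2 / 2.986 = 34.89 rad/s.

|ω_f| ≈ 34.9 rad/s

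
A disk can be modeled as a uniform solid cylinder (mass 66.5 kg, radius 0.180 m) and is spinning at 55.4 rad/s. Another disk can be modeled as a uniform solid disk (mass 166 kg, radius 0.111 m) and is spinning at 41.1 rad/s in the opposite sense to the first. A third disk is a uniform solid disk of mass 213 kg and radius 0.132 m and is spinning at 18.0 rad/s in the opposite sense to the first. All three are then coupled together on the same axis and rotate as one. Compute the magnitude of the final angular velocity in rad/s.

|ω_f| ≈ 3.98 rad/s

The coupling torques are internal; angular momentum about the shared axis is conserved.
Moments of inertia: I_A = ½(66.5)(0.180)² = 1.077 kg·m²; I_B = ½(166)(0.111)² = 1.023 kg·m²; I_C = ½(213)(0.132)² = 1.856 kg·m².
Taking A's sense as positive: L = (1.077)(55.4) − (1.023)(41.1) − (1.856)(18.0) = -15.75 kg·m²·rad/s.
Combined I = 1.077 + 1.023 + 1.856 = 3.956 kg·m².
ω_f = L / I = -15.75 / 3.956 = -3.982 rad/s.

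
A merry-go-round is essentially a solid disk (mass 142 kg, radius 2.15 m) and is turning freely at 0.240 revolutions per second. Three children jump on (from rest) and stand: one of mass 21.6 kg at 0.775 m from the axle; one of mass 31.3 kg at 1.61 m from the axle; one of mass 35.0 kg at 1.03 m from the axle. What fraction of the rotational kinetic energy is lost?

fraction ≈ 0.286

The added mass arrives with no angular momentum about the axle, and any external torque about the axle is negligible, so the system's angular momentum is conserved.
I_p = ½(142)(2.15)² = 328.2 kg·m².
Added inertia Σmr² = (21.6)(0.775)² + (31.3)(1.61)² + (35.0)(1.03)² = 131.2 kg·m²; I_f = 328.2 + 131.2 = 459.4 kg·m².
ω_f = I_p ω_i / I_f = (328.2)(0.240) / 459.4 = 0.1714 rev/s.
KE_i = ½(328.2)(1.508 rad/s)² = 373.2 J; KE_f = ½(459.4)(1.077)² = 266.6 J.
Fraction lost = 0.2857.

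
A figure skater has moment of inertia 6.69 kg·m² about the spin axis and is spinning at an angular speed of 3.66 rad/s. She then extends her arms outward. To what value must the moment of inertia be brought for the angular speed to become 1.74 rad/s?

I₂ ≈ 14.1 kg·m²

No external torque acts about the spin axis, so angular momentum is conserved.
I₂ = I₁ω₁ / ω₂ = (6.69)(3.66) / (1.74) = 14.07 kg·m².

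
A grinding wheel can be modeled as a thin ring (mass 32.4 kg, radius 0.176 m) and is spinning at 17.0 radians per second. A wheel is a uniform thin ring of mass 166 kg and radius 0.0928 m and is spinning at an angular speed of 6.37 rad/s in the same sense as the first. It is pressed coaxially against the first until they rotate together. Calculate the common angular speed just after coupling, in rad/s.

No external torque acts about the common axis, so total angular momentum is conserved.
Moments of inertia: I_A = (32.4)(0.176)² = 1.004 kg·m²; I_B = (166)(0.0928)² = 1.430 kg·m².
Taking A's sense as positive: L = (1.004)(17.0) + (1.430)(6.37) = 26.17 kg·m²·rad/s.
Combined I = 1.004 + 1.430 = 2.433 kg·m².
ω_f = L / I = 26.17 / 2.433 = 10.75 rad/s.

|ω_f| ≈ 10.8 rad/s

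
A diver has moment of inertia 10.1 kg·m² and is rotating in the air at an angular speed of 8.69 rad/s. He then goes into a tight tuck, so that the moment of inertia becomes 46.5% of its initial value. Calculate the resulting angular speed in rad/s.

With no external torque about the axis, L is conserved: I₁ω₁ = I₂ω₂.
I₂ = 0.465 × 10.1 = 4.697 kg·m².
ω₂ = I₁ω₁ / I₂ = (10.10)(8.69 rad/s) / (4.697) = 18.69 rad/s.

ω₂ ≈ 18.7 rad/s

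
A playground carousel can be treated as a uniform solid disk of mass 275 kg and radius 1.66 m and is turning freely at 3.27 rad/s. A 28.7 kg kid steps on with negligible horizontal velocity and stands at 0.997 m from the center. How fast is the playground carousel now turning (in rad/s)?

ω_f ≈ 3.04 rad/s

No external torque acts about the center; L_before = L_after.
I_p = ½(275)(1.66)² = 378.9 kg·m².
Added inertia Σmr² = (28.7)(0.997)² = 28.53 kg·m²; I_f = 378.9 + 28.53 = 407.4 kg·m².
ω_f = I_p ω_i / I_f = (378.9)(3.27) / 407.4 = 3.041 rad/s.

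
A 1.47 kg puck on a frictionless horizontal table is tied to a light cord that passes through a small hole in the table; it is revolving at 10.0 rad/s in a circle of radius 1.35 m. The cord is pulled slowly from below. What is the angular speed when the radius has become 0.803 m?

ω₂ ≈ 28.3 rad/s

No torque about the axis ⇒ m r₁² ω₁ = m r₂² ω₂.
ω₂ = ω₁ (r₁/r₂)² = (10.0)(1.35/0.803)² = 28.26 rad/s.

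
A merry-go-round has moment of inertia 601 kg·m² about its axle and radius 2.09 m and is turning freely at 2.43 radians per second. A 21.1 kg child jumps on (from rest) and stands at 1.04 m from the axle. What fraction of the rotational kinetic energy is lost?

fraction ≈ 0.0366

No external torque acts about the axle; L_before = L_after.
Added inertia Σmr² = (21.1)(1.04)² = 22.82 kg·m²; I_f = 601.0 + 22.82 = 623.8 kg·m².
ω_f = I_p ω_i / I_f = (601.0)(2.43) / 623.8 = 2.341 rad/s.
KE_i = ½(601.0)(2.430 rad/s)² = 1774 J; KE_f = ½(623.8)(2.341)² = 1710 J.
Fraction lost = 0.03658.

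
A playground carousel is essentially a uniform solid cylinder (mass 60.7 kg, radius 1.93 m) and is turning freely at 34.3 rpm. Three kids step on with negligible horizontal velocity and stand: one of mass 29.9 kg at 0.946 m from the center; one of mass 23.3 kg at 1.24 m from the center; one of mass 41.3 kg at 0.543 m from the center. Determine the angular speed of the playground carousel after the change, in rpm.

ω_f ≈ 20.6 rpm

The added mass arrives with no angular momentum about the center, and any external torque about the center is negligible, so the system's angular momentum is conserved.
I_p = ½(60.7)(1.93)² = 113.1 kg·m².
Added inertia Σmr² = (29.9)(0.946)² + (23.3)(1.24)² + (41.3)(0.543)² = 74.76 kg·m²; I_f = 113.1 + 74.76 = 187.8 kg·m².
ω_f = I_p ω_i / I_f = (113.1)(34.3) / 187.8 = 20.65 rpm.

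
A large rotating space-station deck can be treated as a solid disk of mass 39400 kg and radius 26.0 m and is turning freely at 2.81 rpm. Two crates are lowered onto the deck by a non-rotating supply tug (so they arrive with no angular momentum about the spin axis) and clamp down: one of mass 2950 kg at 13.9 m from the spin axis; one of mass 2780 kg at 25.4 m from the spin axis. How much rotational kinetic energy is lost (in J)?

No external torque acts about the spin axis; L_before = L_after.
I_p = ½(39400)(26.0)² = 1.332e+07 kg·m².
Added inertia Σmr² = (2950)(13.9)² + (2780)(25.4)² = 2.364e+06 kg·m²; I_f = 1.332e+07 + 2.364e+06 = 1.568e+07 kg·m².
ω_f = I_p ω_i / I_f = (1.332e+07)(2.81) / 1.568e+07 = 2.386 rpm.
KE_i = ½(1.332e+07)(0.2943 rad/s)² = 5.766e+05 J; KE_f = ½(1.568e+07)(0.2499)² = 4.897e+05 J.

energy lost ≈ 86900 J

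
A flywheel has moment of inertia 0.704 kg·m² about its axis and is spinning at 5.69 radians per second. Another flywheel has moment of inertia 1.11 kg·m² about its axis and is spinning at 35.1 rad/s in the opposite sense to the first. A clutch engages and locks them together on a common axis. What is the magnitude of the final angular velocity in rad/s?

|ω_f| ≈ 19.3 rad/s

No external torque acts about the common axis, so total angular momentum is conserved.
Taking A's sense as positive: L = (0.7040)(5.69) − (1.110)(35.1) = -34.96 kg·m²·rad/s.
Combined I = 0.7040 + 1.110 = 1.814 kg·m².
ω_f = L / I = -34.96 / 1.814 = -19.27 rad/s.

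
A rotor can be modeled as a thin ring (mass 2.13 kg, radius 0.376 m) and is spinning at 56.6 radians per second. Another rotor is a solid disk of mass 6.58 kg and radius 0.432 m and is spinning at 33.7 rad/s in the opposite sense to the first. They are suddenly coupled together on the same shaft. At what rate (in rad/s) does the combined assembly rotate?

No external torque acts about the common axis, so total angular momentum is conserved.
Moments of inertia: I_A = (2.13)(0.376)² = 0.3011 kg·m²; I_B = ½(6.58)(0.432)² = 0.6140 kg·m².
Taking A's sense as positive: L = (0.3011)(56.6) − (0.6140)(33.7) = -3.648 kg·m²·rad/s.
Combined I = 0.3011 + 0.6140 = 0.9151 kg·m².
ω_f = L / I = -3.648 / 0.9151 = -3.986 rad/s.

|ω_f| ≈ 3.99 rad/s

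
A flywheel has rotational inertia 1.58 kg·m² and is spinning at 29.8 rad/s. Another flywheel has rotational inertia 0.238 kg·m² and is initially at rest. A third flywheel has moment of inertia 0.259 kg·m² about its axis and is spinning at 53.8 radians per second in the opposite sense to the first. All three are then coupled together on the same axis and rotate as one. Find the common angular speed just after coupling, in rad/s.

The coupling torques are internal; angular momentum about the shared axis is conserved.
Taking A's sense as positive: L = (1.580)(29.8) − (0.2590)(53.8) = 33.15 kg·m²·rad/s.
Combined I = 1.580 + 0.2380 + 0.2590 = 2.077 kg·m².
ω_f = L / I = 33.15 / 2.077 = 15.96 rad/s.

|ω_f| ≈ 16.0 rad/s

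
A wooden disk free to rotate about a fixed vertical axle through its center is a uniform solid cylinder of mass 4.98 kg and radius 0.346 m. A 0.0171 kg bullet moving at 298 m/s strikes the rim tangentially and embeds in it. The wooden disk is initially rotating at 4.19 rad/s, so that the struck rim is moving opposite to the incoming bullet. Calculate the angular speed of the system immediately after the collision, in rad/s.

About the axle the impulsive forces during the collision are internal, so angular momentum about that axis is conserved.
I_p = ½(4.98)(0.346)² = 0.2981 kg·m². Taking the sense of the bullet's angular momentum as positive, L_{bullet} = m v R = (0.0171)(298)(0.346) = 1.763 kg·m²/s.
L_i = −I_p ω_p + m v R = −(0.2981)(4.19) + 1.763 = 0.5141 kg·m²/s.
After sticking, I_f = I_p + m R² = 0.2981 + (0.0171)(0.346)² = 0.3001 kg·m².
ω_f = L_i / I_f = 0.5141 / 0.3001 = 1.713 rad/s.

|ω_f| ≈ 1.71 rad/s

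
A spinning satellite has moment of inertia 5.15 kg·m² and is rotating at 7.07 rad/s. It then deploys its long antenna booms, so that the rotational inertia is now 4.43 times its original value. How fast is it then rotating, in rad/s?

ω₂ ≈ 1.60 rad/s

With no external torque about the axis, L is conserved: I₁ω₁ = I₂ω₂.
I₂ = 4.43 × 5.15 = 22.81 kg·m².
ω₂ = I₁ω₁ / I₂ = (5.150)(7.07 rad/s) / (22.81) = 1.596 rad/s.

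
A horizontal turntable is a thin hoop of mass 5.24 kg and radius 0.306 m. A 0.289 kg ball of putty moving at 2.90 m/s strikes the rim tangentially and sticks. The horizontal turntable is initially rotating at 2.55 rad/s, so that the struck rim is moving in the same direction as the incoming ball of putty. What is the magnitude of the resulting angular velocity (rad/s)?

|ω_f| ≈ 2.91 rad/s

The axle reaction passes through the axle and exerts no torque about it; angular momentum about the axle is conserved through the impact.
I_p = (5.24)(0.306)² = 0.4907 kg·m². Taking the sense of the ball of putty's angular momentum as positive, L_{ball} = m v R = (0.289)(2.90)(0.306) = 0.2565 kg·m²/s.
L_i = +I_p ω_p + m v R = +(0.4907)(2.55) + 0.2565 = 1.508 kg·m²/s.
After sticking, I_f = I_p + m R² = 0.4907 + (0.289)(0.306)² = 0.5177 kg·m².
ω_f = L_i / I_f = 1.508 / 0.5177 = 2.912 rad/s.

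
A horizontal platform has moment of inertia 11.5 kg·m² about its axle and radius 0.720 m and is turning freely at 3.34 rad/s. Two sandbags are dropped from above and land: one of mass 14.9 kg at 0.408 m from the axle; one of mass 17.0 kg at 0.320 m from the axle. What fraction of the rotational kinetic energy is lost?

The added mass arrives with no angular momentum about the axle, and any external torque about the axle is negligible, so the system's angular momentum is conserved.
Added inertia Σmr² = (14.9)(0.408)² + (17.0)(0.320)² = 4.221 kg·m²; I_f = 11.50 + 4.221 = 15.72 kg·m².
ω_f = I_p ω_i / I_f = (11.50)(3.34) / 15.72 = 2.443 rad/s.
KE_i = ½(11.50)(3.340 rad/s)² = 64.14 J; KE_f = ½(15.72)(2.443)² = 46.92 J.
Fraction lost = 0.2685.

fraction ≈ 0.268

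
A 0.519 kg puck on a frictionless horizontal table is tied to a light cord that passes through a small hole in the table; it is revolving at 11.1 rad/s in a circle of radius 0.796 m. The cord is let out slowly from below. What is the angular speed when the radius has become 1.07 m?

ω₂ ≈ 6.14 rad/s

The constraining force is radial, so m r² ω about the center is conserved.
ω₂ = ω₁ (r₁/r₂)² = (11.1)(0.796/1.07)² = 6.143 rad/s.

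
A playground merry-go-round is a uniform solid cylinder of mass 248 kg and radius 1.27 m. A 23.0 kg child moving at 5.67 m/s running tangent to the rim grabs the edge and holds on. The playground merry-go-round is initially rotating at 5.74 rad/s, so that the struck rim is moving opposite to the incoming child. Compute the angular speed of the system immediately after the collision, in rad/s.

|ω_f| ≈ 4.14 rad/s

About the axle the impulsive forces during the collision are internal, so angular momentum about that axis is conserved.
I_p = ½(248)(1.27)² = 200.0 kg·m². Taking the sense of the child's angular momentum as positive, L_{child} = m v R = (23.0)(5.67)(1.27) = 165.6 kg·m²/s.
L_i = −I_p ω_p + m v R = −(200.0)(5.74) + 165.6 = -982.4 kg·m²/s.
After sticking, I_f = I_p + m R² = 200.0 + (23.0)(1.27)² = 237.1 kg·m².
ω_f = L_i / I_f = -982.4 / 237.1 = -4.143 rad/s.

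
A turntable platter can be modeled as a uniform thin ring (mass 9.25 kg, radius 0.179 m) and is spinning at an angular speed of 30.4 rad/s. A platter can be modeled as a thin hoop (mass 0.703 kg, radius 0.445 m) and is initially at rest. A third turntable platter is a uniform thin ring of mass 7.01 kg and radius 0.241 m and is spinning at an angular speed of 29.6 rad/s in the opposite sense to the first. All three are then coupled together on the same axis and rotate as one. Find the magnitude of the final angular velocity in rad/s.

The coupling torques are internal; angular momentum about the shared axis is conserved.
Moments of inertia: I_A = (9.25)(0.179)² = 0.2964 kg·m²; I_B = (0.703)(0.445)² = 0.1392 kg·m²; I_C = (7.01)(0.241)² = 0.4071 kg·m².
Taking A's sense as positive: L = (0.2964)(30.4) − (0.4071)(29.6) = -3.042 kg·m²·rad/s.
Combined I = 0.2964 + 0.1392 + 0.4071 = 0.8427 kg·m².
ω_f = L / I = -3.042 / 0.8427 = -3.609 rad/s.

|ω_f| ≈ 3.61 rad/s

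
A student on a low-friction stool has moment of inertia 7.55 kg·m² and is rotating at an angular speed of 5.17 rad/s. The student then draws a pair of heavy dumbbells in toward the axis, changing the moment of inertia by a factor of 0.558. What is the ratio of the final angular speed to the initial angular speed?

Angular momentum about the spin axis is conserved since the torque about it is zero.
I₂ = 0.558 × 7.55 = 4.213 kg·m².
ω₂/ω₁ = I₁/I₂ = 7.550 / 4.213 = 1.792.

ω₂/ω₁ ≈ 1.79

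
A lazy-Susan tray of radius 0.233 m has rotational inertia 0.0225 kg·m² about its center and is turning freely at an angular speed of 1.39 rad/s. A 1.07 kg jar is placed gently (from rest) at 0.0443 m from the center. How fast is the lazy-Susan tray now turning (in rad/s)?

The added mass arrives with no angular momentum about the center, and any external torque about the center is negligible, so the system's angular momentum is conserved.
Added inertia Σmr² = (1.07)(0.0443)² = 0.002100 kg·m²; I_f = 0.02250 + 0.002100 = 0.02460 kg·m².
ω_f = I_p ω_i / I_f = (0.02250)(1.39) / 0.02460 = 1.271 rad/s.

ω_f ≈ 1.27 rad/s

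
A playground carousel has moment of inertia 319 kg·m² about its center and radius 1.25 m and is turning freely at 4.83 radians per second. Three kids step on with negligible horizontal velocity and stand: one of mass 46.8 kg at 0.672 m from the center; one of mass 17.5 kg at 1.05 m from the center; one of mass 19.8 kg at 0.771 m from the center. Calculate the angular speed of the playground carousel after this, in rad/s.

No external torque acts about the center; L_before = L_after.
Added inertia Σmr² = (46.8)(0.672)² + (17.5)(1.05)² + (19.8)(0.771)² = 52.20 kg·m²; I_f = 319.0 + 52.20 = 371.2 kg·m².
ω_f = I_p ω_i / I_f = (319.0)(4.83) / 371.2 = 4.151 rad/s.

ω_f ≈ 4.15 rad/s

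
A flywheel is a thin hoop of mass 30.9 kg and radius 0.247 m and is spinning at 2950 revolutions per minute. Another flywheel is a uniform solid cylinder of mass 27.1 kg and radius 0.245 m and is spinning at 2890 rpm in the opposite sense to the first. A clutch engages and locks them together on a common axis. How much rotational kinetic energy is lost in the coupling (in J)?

No external torque acts about the common axis, so total angular momentum is conserved.
Moments of inertia: I_A = (30.9)(0.247)² = 1.885 kg·m²; I_B = ½(27.1)(0.245)² = 0.8133 kg·m².
Taking A's sense as positive: L = (1.885)(2950) − (0.8133)(2890) = 3211 kg·m²·rpm.
Combined I = 1.885 + 0.8133 = 2.699 kg·m².
ω_f = L / I = 3211 / 2.699 = 1190 rpm.
KE_i = ½ΣIω² = 1.272e+05 J; KE_f = ½(2.699)(124.6)² = 20950 J.

ΔKE lost ≈ 1.06e+05 J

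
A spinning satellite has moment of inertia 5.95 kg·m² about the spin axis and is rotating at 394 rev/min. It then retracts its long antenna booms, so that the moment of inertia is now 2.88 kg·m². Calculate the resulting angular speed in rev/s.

Angular momentum about the spin axis is conserved since the torque about it is zero.
ω₂ = I₁ω₁ / I₂ = (5.950)(394 rpm) / (2.880) = 814.0 rpm = 13.57 rev/s.

ω₂ ≈ 13.6 rev/s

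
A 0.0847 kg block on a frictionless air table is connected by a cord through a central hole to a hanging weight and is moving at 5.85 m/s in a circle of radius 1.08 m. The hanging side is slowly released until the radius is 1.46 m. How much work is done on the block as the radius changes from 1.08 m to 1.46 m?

W ≈ -0.656 J

Central (radial) force ⇒ zero torque about the center ⇒ m v r is constant.
v₂ = v₁ r₁ / r₂ = (5.85)(1.08) / (1.46) = 4.327 m/s.
W = ΔKE = ½m(v₂² − v₁²) = -0.6563 J.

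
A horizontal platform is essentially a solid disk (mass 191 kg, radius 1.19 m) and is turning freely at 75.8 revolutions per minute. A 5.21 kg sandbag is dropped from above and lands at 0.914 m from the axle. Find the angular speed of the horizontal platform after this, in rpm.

ω_f ≈ 73.4 rpm

No external torque acts about the axle; L_before = L_after.
I_p = ½(191)(1.19)² = 135.2 kg·m².
Added inertia Σmr² = (5.21)(0.914)² = 4.352 kg·m²; I_f = 135.2 + 4.352 = 139.6 kg·m².
ω_f = I_p ω_i / I_f = (135.2)(75.8) / 139.6 = 73.44 rpm.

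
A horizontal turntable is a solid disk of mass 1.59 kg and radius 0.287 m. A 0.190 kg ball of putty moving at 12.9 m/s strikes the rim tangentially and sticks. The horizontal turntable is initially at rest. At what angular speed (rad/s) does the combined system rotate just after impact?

|ω_f| ≈ 8.67 rad/s

About the axle the impulsive forces during the collision are internal, so angular momentum about that axis is conserved.
I_p = ½(1.59)(0.287)² = 0.06548 kg·m². Taking the sense of the ball of putty's angular momentum as positive, L_{ball} = m v R = (0.190)(12.9)(0.287) = 0.7034 kg·m²/s.
L_i = 0 + 0.7034 = 0.7034 kg·m²/s.
After sticking, I_f = I_p + m R² = 0.06548 + (0.190)(0.287)² = 0.08113 kg·m².
ω_f = L_i / I_f = 0.7034 / 0.08113 = 8.670 rad/s.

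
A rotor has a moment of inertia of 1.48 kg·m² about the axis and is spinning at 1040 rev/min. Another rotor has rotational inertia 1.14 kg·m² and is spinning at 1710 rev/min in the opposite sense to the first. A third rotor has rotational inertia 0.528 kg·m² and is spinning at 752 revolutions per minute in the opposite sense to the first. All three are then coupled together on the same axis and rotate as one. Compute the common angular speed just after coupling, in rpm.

No external torque acts about the common axis, so total angular momentum is conserved.
Taking A's sense as positive: L = (1.480)(1040) − (1.140)(1710) − (0.5280)(752) = -807.3 kg·m²·rpm.
Combined I = 1.480 + 1.140 + 0.5280 = 3.148 kg·m².
ω_f = L / I = -807.3 / 3.148 = -256.4 rpm.

|ω_f| ≈ 256 rpm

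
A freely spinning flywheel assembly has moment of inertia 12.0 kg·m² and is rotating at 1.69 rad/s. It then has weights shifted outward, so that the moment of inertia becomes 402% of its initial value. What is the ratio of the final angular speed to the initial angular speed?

ω₂/ω₁ ≈ 0.249

No external torque acts about the spin axis, so angular momentum is conserved.
I₂ = 4.02 × 12.0 = 48.24 kg·m².
ω₂/ω₁ = I₁/I₂ = 12.00 / 48.24 = 0.2488.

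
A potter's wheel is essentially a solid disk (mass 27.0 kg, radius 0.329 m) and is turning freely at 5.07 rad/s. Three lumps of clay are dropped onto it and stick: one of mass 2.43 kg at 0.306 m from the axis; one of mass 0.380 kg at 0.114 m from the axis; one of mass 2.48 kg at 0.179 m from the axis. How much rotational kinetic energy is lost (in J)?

energy lost ≈ 3.30 J

The added mass arrives with no angular momentum about the axis, and any external torque about the axis is negligible, so the system's angular momentum is conserved.
I_p = ½(27.0)(0.329)² = 1.461 kg·m².
Added inertia Σmr² = (2.43)(0.306)² + (0.380)(0.114)² + (2.48)(0.179)² = 0.3119 kg·m²; I_f = 1.461 + 0.3119 = 1.773 kg·m².
ω_f = I_p ω_i / I_f = (1.461)(5.07) / 1.773 = 4.178 rad/s.
KE_i = ½(1.461)(5.070 rad/s)² = 18.78 J; KE_f = ½(1.773)(4.178)² = 15.48 J.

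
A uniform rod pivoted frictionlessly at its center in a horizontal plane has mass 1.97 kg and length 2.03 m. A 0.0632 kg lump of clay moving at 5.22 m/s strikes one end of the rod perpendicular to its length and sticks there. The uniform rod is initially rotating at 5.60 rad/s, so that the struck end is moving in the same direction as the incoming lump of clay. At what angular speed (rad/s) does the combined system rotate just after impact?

|ω_f| ≈ 5.56 rad/s

About the pivot the impulsive forces during the collision are internal, so angular momentum about that axis is conserved.
I_p = (1/12)(1.97)(2.03)² = 0.6765 kg·m². Taking the sense of the lump of clay's angular momentum as positive, L_{lump} = m v R = (0.0632)(5.22)(2.03/2) = 0.3349 kg·m²/s.
L_i = +I_p ω_p + m v R = +(0.6765)(5.60) + 0.3349 = 4.123 kg·m²/s.
After sticking, I_f = I_p + m R² = 0.6765 + (0.0632)(2.03/2)² = 0.7416 kg·m².
ω_f = L_i / I_f = 4.123 / 0.7416 = 5.560 rad/s.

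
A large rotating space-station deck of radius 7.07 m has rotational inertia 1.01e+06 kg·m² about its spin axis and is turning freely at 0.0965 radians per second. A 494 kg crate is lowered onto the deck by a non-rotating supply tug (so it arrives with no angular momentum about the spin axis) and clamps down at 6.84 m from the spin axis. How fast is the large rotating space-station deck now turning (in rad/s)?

The added mass arrives with no angular momentum about the spin axis, and any external torque about the spin axis is negligible, so the system's angular momentum is conserved.
Added inertia Σmr² = (494)(6.84)² = 23110 kg·m²; I_f = 1.010e+06 + 23110 = 1.033e+06 kg·m².
ω_f = I_p ω_i / I_f = (1.010e+06)(0.0965) / 1.033e+06 = 0.09434 rad/s.

ω_f ≈ 0.0943 rad/s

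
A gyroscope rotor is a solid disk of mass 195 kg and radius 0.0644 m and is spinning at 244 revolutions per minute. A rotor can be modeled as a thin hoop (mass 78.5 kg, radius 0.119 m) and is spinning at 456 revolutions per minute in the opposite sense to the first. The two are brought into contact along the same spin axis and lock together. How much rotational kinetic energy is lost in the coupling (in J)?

No external torque acts about the common axis, so total angular momentum is conserved.
Moments of inertia: I_A = ½(195)(0.0644)² = 0.4044 kg·m²; I_B = (78.5)(0.119)² = 1.112 kg·m².
Taking A's sense as positive: L = (0.4044)(244) − (1.112)(456) = -408.2 kg·m²·rpm.
Combined I = 0.4044 + 1.112 = 1.516 kg·m².
ω_f = L / I = -408.2 / 1.516 = -269.3 rpm.
KE_i = ½ΣIω² = 1399 J; KE_f = ½(1.516)(28.20)² = 602.8 J.

ΔKE lost ≈ 797 J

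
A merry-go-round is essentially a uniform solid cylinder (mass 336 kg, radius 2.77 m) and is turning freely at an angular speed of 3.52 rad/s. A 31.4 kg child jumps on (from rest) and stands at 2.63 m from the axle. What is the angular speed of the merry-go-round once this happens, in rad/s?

ω_f ≈ 3.01 rad/s

No external torque acts about the axle; L_before = L_after.
I_p = ½(336)(2.77)² = 1289 kg·m².
Added inertia Σmr² = (31.4)(2.63)² = 217.2 kg·m²; I_f = 1289 + 217.2 = 1506 kg·m².
ω_f = I_p ω_i / I_f = (1289)(3.52) / 1506 = 3.012 rad/s.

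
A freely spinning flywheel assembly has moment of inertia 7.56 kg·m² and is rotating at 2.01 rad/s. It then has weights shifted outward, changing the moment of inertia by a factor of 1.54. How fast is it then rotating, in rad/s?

No external torque acts about the spin axis, so angular momentum is conserved.
I₂ = 1.54 × 7.56 = 11.64 kg·m².
ω₂ = I₁ω₁ / I₂ = (7.560)(2.01 rad/s) / (11.64) = 1.305 rad/s.

ω₂ ≈ 1.31 rad/s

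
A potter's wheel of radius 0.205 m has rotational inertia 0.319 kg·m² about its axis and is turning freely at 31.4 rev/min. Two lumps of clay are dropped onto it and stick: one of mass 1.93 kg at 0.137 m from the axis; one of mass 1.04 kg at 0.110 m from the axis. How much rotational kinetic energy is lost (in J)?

The added mass arrives with no angular momentum about the axis, and any external torque about the axis is negligible, so the system's angular momentum is conserved.
Added inertia Σmr² = (1.93)(0.137)² + (1.04)(0.110)² = 0.04881 kg·m²; I_f = 0.3190 + 0.04881 = 0.3678 kg·m².
ω_f = I_p ω_i / I_f = (0.3190)(31.4) / 0.3678 = 27.23 rpm.
KE_i = ½(0.3190)(3.288 rad/s)² = 1.725 J; KE_f = ½(0.3678)(2.852)² = 1.496 J.

energy lost ≈ 0.229 J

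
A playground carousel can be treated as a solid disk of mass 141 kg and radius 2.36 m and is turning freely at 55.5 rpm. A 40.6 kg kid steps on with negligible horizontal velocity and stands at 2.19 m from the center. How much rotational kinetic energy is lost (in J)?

The added mass arrives with no angular momentum about the center, and any external torque about the center is negligible, so the system's angular momentum is conserved.
I_p = ½(141)(2.36)² = 392.7 kg·m².
Added inertia Σmr² = (40.6)(2.19)² = 194.7 kg·m²; I_f = 392.7 + 194.7 = 587.4 kg·m².
ω_f = I_p ω_i / I_f = (392.7)(55.5) / 587.4 = 37.10 rpm.
KE_i = ½(392.7)(5.812 rad/s)² = 6632 J; KE_f = ½(587.4)(3.885)² = 4433 J.

energy lost ≈ 2200 J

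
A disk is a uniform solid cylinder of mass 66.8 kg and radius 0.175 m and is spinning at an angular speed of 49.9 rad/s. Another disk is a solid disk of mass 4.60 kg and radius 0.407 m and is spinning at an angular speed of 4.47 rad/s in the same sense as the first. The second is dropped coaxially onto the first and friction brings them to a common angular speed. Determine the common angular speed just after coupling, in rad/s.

The coupling torques are internal; angular momentum about the shared axis is conserved.
Moments of inertia: I_A = ½(66.8)(0.175)² = 1.023 kg·m²; I_B = ½(4.60)(0.407)² = 0.3810 kg·m².
Taking A's sense as positive: L = (1.023)(49.9) + (0.3810)(4.47) = 52.74 kg·m²·rad/s.
Combined I = 1.023 + 0.3810 = 1.404 kg·m².
ω_f = L / I = 52.74 / 1.404 = 37.57 rad/s.

|ω_f| ≈ 37.6 rad/s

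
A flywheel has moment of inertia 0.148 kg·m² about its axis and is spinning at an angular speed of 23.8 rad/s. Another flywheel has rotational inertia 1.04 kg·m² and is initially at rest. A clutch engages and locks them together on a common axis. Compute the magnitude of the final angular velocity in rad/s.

No external torque acts about the common axis, so total angular momentum is conserved.
Taking A's sense as positive: L = (0.1480)(23.8) = 3.522 kg·m²·rad/s.
Combined I = 0.1480 + 1.040 = 1.188 kg·m².
ω_f = L / I = 3.522 / 1.188 = 2.965 rad/s.

|ω_f| ≈ 2.96 rad/s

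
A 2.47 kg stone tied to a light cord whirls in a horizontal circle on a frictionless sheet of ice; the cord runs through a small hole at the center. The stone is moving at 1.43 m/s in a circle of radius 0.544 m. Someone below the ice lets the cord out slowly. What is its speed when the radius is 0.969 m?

v₂ ≈ 0.803 m/s

Central (radial) force ⇒ zero torque about the center ⇒ m v r is constant.
v₂ = v₁ r₁ / r₂ = (1.43)(0.544) / (0.969) = 0.8028 m/s.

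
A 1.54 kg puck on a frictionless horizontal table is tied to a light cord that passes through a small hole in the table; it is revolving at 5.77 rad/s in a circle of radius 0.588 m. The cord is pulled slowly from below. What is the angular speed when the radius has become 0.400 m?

No torque about the axis ⇒ m r₁² ω₁ = m r₂² ω₂.
ω₂ = ω₁ (r₁/r₂)² = (5.77)(0.588/0.400)² = 12.47 rad/s.

ω₂ ≈ 12.5 rad/s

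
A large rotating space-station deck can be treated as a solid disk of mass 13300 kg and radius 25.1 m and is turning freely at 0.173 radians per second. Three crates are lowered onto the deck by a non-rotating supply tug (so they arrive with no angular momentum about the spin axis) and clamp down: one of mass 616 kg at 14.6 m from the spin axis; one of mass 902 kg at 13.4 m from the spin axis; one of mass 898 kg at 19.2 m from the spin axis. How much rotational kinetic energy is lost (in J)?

energy lost ≈ 8130 J

No external torque acts about the spin axis; L_before = L_after.
I_p = ½(13300)(25.1)² = 4.190e+06 kg·m².
Added inertia Σmr² = (616)(14.6)² + (902)(13.4)² + (898)(19.2)² = 6.243e+05 kg·m²; I_f = 4.190e+06 + 6.243e+05 = 4.814e+06 kg·m².
ω_f = I_p ω_i / I_f = (4.190e+06)(0.173) / 4.814e+06 = 0.1506 rad/s.
KE_i = ½(4.190e+06)(0.1730 rad/s)² = 62690 J; KE_f = ½(4.814e+06)(0.1506)² = 54560 J.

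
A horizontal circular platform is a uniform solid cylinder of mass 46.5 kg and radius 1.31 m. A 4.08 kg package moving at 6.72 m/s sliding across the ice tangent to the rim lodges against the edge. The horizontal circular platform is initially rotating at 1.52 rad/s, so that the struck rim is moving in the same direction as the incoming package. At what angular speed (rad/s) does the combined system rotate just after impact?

The axle reaction passes through the central axle and exerts no torque about it; angular momentum about the central axle is conserved through the impact.
I_p = ½(46.5)(1.31)² = 39.90 kg·m². Taking the sense of the package's angular momentum as positive, L_{package} = m v R = (4.08)(6.72)(1.31) = 35.92 kg·m²/s.
L_i = +I_p ω_p + m v R = +(39.90)(1.52) + 35.92 = 96.56 kg·m²/s.
After sticking, I_f = I_p + m R² = 39.90 + (4.08)(1.31)² = 46.90 kg·m².
ω_f = L_i / I_f = 96.56 / 46.90 = 2.059 rad/s.

|ω_f| ≈ 2.06 rad/s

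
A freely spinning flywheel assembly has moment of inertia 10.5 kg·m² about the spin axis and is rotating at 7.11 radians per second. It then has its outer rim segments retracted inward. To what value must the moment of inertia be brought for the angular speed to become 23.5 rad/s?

With no external torque about the axis, L is conserved: I₁ω₁ = I₂ω₂.
I₂ = I₁ω₁ / ω₂ = (10.5)(7.11) / (23.5) = 3.177 kg·m².

I₂ ≈ 3.18 kg·m²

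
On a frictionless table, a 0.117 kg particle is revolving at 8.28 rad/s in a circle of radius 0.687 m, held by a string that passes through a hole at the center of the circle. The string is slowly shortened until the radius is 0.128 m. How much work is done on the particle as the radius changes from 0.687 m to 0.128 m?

No torque about the axis ⇒ m r₁² ω₁ = m r₂² ω₂.
ω₂ = ω₁ (r₁/r₂)² = (8.28)(0.687/0.128)² = 238.5 rad/s.
W = ΔKE = ½m(v₂² − v₁²) = 52.64 J.

W ≈ 52.6 J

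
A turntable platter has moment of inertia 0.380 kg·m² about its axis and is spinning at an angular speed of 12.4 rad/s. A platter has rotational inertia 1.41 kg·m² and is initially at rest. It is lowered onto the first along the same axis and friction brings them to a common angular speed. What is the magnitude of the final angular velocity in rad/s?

The coupling torques are internal; angular momentum about the shared axis is conserved.
Taking A's sense as positive: L = (0.3800)(12.4) = 4.712 kg·m²·rad/s.
Combined I = 0.3800 + 1.410 = 1.790 kg·m².
ω_f = L / I = 4.712 / 1.790 = 2.632 rad/s.

|ω_f| ≈ 2.63 rad/s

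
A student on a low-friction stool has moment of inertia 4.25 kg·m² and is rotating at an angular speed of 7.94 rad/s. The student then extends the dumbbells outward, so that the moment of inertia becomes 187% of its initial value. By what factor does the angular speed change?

Angular momentum about the spin axis is conserved since the torque about it is zero.
I₂ = 1.87 × 4.25 = 7.948 kg·m².
ω₂/ω₁ = I₁/I₂ = 4.250 / 7.948 = 0.5348.

ω₂/ω₁ ≈ 0.535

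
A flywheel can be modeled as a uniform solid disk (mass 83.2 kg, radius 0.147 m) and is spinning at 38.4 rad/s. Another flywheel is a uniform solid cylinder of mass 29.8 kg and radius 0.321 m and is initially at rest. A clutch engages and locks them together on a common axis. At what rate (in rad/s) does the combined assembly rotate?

The coupling torques are internal; angular momentum about the shared axis is conserved.
Moments of inertia: I_A = ½(83.2)(0.147)² = 0.8989 kg·m²; I_B = ½(29.8)(0.321)² = 1.535 kg·m².
Taking A's sense as positive: L = (0.8989)(38.4) = 34.52 kg·m²·rad/s.
Combined I = 0.8989 + 1.535 = 2.434 kg·m².
ω_f = L / I = 34.52 / 2.434 = 14.18 rad/s.

|ω_f| ≈ 14.2 rad/s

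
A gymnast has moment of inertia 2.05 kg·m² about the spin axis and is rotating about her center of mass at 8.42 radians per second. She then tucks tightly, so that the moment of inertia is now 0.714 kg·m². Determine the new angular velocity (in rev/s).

ω₂ ≈ 3.85 rev/s

Angular momentum about the spin axis is conserved since the torque about it is zero.
ω₂ = I₁ω₁ / I₂ = (2.050)(8.42 rad/s) / (0.7140) = 24.18 rad/s = 3.848 rev/s.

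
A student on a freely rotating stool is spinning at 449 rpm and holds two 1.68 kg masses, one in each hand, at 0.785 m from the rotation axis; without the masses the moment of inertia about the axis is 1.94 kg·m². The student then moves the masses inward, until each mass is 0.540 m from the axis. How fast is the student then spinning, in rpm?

ω₂ ≈ 617 rpm

Angular momentum about the spin axis is conserved since the torque about it is zero.
I₁ = 1.94 + 2(1.68)(0.785)² = 4.011 kg·m²; I₂ = 1.94 + 2(1.68)(0.540)² = 2.920 kg·m².
ω₂ = I₁ω₁ / I₂ = (4.011)(449 rpm) / (2.920) = 616.7 rpm.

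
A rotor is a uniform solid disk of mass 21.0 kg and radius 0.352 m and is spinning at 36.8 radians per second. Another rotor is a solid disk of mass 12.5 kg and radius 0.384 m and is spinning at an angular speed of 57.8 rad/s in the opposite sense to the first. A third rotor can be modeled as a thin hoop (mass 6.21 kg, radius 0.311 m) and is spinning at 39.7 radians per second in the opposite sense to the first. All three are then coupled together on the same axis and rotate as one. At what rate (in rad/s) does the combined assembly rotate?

|ω_f| ≈ 10.4 rad/s

No external torque acts about the common axis, so total angular momentum is conserved.
Moments of inertia: I_A = ½(21.0)(0.352)² = 1.301 kg·m²; I_B = ½(12.5)(0.384)² = 0.9216 kg·m²; I_C = (6.21)(0.311)² = 0.6006 kg·m².
Taking A's sense as positive: L = (1.301)(36.8) − (0.9216)(57.8) − (0.6006)(39.7) = -29.24 kg·m²·rad/s.
Combined I = 1.301 + 0.9216 + 0.6006 = 2.823 kg·m².
ω_f = L / I = -29.24 / 2.823 = -10.36 rad/s.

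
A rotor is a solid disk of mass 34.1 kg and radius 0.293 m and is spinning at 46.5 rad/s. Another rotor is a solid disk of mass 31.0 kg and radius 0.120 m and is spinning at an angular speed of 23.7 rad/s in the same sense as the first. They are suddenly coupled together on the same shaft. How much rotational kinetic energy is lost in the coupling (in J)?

ΔKE lost ≈ 50.3 J

The coupling torques are internal; angular momentum about the shared axis is conserved.
Moments of inertia: I_A = ½(34.1)(0.293)² = 1.464 kg·m²; I_B = ½(31.0)(0.120)² = 0.2232 kg·m².
Taking A's sense as positive: L = (1.464)(46.5) + (0.2232)(23.7) = 73.35 kg·m²·rad/s.
Combined I = 1.464 + 0.2232 = 1.687 kg·m².
ω_f = L / I = 73.35 / 1.687 = 43.48 rad/s.
KE_i = ½ΣIω² = 1645 J; KE_f = ½(1.687)(43.48)² = 1595 J.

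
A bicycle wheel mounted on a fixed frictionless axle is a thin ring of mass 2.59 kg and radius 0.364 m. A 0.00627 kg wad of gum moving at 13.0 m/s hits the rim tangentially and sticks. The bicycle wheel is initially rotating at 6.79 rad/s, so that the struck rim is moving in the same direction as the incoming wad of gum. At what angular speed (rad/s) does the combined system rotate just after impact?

About the axle the impulsive forces during the collision are internal, so angular momentum about that axis is conserved.
I_p = (2.59)(0.364)² = 0.3432 kg·m². Taking the sense of the wad of gum's angular momentum as positive, L_{wad} = m v R = (0.00627)(13.0)(0.364) = 0.02967 kg·m²/s.
L_i = +I_p ω_p + m v R = +(0.3432)(6.79) + 0.02967 = 2.360 kg·m²/s.
After sticking, I_f = I_p + m R² = 0.3432 + (0.00627)(0.364)² = 0.3440 kg·m².
ω_f = L_i / I_f = 2.360 / 0.3440 = 6.860 rad/s.

|ω_f| ≈ 6.86 rad/s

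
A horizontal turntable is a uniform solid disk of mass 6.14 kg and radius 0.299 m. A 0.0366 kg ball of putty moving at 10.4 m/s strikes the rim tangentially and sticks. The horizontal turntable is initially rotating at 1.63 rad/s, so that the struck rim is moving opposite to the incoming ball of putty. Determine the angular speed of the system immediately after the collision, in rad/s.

The axle reaction passes through the axle and exerts no torque about it; angular momentum about the axle is conserved through the impact.
I_p = ½(6.14)(0.299)² = 0.2745 kg·m². Taking the sense of the ball of putty's angular momentum as positive, L_{ball} = m v R = (0.0366)(10.4)(0.299) = 0.1138 kg·m²/s.
L_i = −I_p ω_p + m v R = −(0.2745)(1.63) + 0.1138 = -0.3336 kg·m²/s.
After sticking, I_f = I_p + m R² = 0.2745 + (0.0366)(0.299)² = 0.2777 kg·m².
ω_f = L_i / I_f = -0.3336 / 0.2777 = -1.201 rad/s.

|ω_f| ≈ 1.20 rad/s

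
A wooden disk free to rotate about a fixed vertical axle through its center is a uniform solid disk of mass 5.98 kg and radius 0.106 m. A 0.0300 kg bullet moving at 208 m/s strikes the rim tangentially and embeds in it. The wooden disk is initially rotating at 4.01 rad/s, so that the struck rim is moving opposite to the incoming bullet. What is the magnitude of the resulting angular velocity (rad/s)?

|ω_f| ≈ 15.5 rad/s

About the axle the impulsive forces during the collision are internal, so angular momentum about that axis is conserved.
I_p = ½(5.98)(0.106)² = 0.03360 kg·m². Taking the sense of the bullet's angular momentum as positive, L_{bullet} = m v R = (0.0300)(208)(0.106) = 0.6614 kg·m²/s.
L_i = −I_p ω_p + m v R = −(0.03360)(4.01) + 0.6614 = 0.5267 kg·m²/s.
After sticking, I_f = I_p + m R² = 0.03360 + (0.0300)(0.106)² = 0.03393 kg·m².
ω_f = L_i / I_f = 0.5267 / 0.03393 = 15.52 rad/s.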